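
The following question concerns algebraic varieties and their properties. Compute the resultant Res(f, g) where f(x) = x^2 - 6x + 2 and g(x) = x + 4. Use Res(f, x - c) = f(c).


For Res(f, x - c), we evaluate f at x = c.
f(-4) = (-4)^2 - 6*(-4) + 2
= 16 + 24 + 2
= 40 + 2 = 42
Res(f, g) = 42

42


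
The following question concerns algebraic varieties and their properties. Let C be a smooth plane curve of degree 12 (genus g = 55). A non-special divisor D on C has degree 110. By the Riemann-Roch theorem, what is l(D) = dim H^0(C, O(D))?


First, compute the genus of a smooth plane curve of degree 12:
g = (d-1)(d-2)/2 = (12-1)(12-2)/2 = 55
For a non-special divisor D (i.e., h^1(D) = 0), Riemann-Roch gives:
l(D) = deg(D) - g + 1
Since deg(D) = 110 >= 2g - 1 = 109, D is non-special.
l(D) = 110 - 55 + 1 = 56

56


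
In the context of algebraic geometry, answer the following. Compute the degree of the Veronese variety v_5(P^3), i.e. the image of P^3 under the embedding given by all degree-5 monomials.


The Veronese variety v_5(P^3) has degree d^r.
d^r = 5^3 = 125

125


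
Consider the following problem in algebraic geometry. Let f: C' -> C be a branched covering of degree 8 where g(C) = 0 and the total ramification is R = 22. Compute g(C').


Riemann-Hurwitz formula: 2g' - 2 = d(2g - 2) + R
Given: d = 8, g = 0, R = 22
2g' - 2 = 8*(2*0 - 2) + 22
2g' - 2 = 8*(-2) + 22
2g' - 2 = -16 + 22 = 6
2g' = 8
g' = 4

4


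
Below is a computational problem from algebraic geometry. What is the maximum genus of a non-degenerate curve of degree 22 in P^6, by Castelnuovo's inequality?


Castelnuovo's bound: write d - 1 = m(r-1) + epsilon with 0 <= epsilon < r-1.
d - 1 = 22 - 1 = 21
r - 1 = 6 - 1 = 5
21 = 4*5 + 1, so m = 4, epsilon = 1
pi(d, r) = m(m-1)(r-1)/2 + m*epsilon
= 4*3*5/2 + 4*1
= 60/2 + 4
= 30 + 4 = 34

34


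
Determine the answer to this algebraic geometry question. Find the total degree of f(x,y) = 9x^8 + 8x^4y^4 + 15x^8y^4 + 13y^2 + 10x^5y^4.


Examine each term for its total degree (sum of exponents).
  Term '9x^8' has total degree 8+0 = 8.
  Term '8x^4y^4' has total degree 4+4 = 8.
  Term '15x^8y^4' has total degree 8+4 = 12.
  Term '13y^2' has total degree 0+2 = 2.
  Term '10x^5y^4' has total degree 5+4 = 9.
The maximum total degree among all terms is 12.

12


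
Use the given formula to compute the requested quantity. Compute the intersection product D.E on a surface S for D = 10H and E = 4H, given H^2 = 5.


Using bilinearity of the intersection pairing on a surface S:
(aH).(bH) = ab * (H.H)
We have H^2 = 5.
D.E = (10H).(4H) = 10*4*5
= 40*5
= 200

200


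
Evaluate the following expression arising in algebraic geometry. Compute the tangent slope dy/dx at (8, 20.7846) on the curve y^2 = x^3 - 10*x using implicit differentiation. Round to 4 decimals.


Using implicit differentiation of y^2 = x^3 - 10*x:
2y * dy/dx = 3x^2 - 10
dy/dx = (3x^2 - 10)/(2y)
Numerator: 3*8^2 - 10 = 182
Denominator: 2*20.7846 = 41.5692
dy/dx = 182/41.5692 = 4.3782

4.3782


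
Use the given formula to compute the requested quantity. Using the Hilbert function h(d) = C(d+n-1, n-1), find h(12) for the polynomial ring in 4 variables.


The Hilbert function for the polynomial ring in 4 variables is:
h(d) = C(d+n-1, n-1)
h(12) = C(12+4-1, 4-1) = C(15, 3)
= 15! / (3! * 12!)
= 455

455


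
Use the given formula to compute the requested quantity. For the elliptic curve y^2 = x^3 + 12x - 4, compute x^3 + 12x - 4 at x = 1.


Compute x^3 + 12x - 4 at x = 1:
x^3 = 1^3 = 1
12*x = 12*1 = 12
Sum: 1 + 12 - 4 = 9

9


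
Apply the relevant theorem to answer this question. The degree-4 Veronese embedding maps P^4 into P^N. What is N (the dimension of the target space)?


The Veronese embedding v_d: P^n -> P^N maps each point to all
degree-d monomials in n+1 homogeneous coordinates.
N = C(n+d, d) - 1
N = C(4+4, 4) - 1
N = C(8, 4) - 1
C(8, 4) = 70
N = 70 - 1 = 69

69


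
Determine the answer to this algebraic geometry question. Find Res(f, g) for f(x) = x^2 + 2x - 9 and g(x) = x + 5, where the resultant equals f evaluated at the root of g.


For Res(f, x - c), we evaluate f at x = c.
f(-5) = (-5)^2 + 2*(-5) - 9
= 25 - 10 - 9
= 15 - 9 = 6
Res(f, g) = 6

6


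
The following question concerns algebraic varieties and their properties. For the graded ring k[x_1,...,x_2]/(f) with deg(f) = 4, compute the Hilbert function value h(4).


For R = k[x_1,...,x_n]/(f) with f homogeneous of degree e:
The Hilbert series is (1 - t^e)/(1 - t)^n.
So h(d) = C(d+n-1, n-1) - C(d-e+n-1, n-1) for d >= e.
With n=2, e=4, d=4:
C(4+2-1, 2-1) = C(5, 1) = 5
C(4-4+2-1, 2-1) = C(1, 1) = 1
h(4) = 5 - 1 = 4

4


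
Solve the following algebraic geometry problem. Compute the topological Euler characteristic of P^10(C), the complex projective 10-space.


The complex projective space P^10 has one cell in each even real dimension 0, 2, ..., 20.
The cohomology groups are H^{2k}(P^10) = Z for k = 0,...,10, and 0 otherwise.
Euler characteristic = sum of Betti numbers = 1 per even-dimensional cohomology group.
chi(P^10) = 10 + 1 = 11

11


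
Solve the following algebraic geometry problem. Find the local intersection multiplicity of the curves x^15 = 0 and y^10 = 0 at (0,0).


The intersection multiplicity of V(x^a) and V(y^b) at the origin is:
I(O; V(x^15), V(y^10)) = dim_k(k[x,y]/(x^15, y^10))
A basis for k[x,y]/(x^15, y^10) is the set of monomials x^i * y^j
where 0 <= i < 15 and 0 <= j < 10.
The number of such monomials is 15 * 10 = 150

150


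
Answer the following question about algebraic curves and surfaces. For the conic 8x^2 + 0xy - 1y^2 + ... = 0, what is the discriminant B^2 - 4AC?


The discriminant of a conic Ax^2 + Bxy + Cy^2 + ... = 0 is B^2 - 4AC.
B^2 = 0^2 = 0
4AC = 4*8*(-1) = -32
Discriminant = 0 + 32 = 32

32


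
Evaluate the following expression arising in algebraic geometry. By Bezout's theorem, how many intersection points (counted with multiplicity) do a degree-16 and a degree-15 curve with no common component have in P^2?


Bezout's theorem states the intersection count equals the product of degrees.
Intersection count = 16 * 15 = 240

240


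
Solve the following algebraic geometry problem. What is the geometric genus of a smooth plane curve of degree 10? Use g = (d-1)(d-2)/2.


Using the genus formula for smooth plane curves:
g = (d-1)(d-2)/2
g = (10-1)(10-2)/2
g = 9*8/2
g = 72/2 = 36

36


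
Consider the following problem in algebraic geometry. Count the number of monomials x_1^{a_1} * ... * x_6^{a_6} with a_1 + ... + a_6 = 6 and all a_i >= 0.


The number of degree-6 monomials in 6 variables is C(d+n-1, n-1).
= C(6+6-1, 6-1) = C(11, 5)
= 462

462


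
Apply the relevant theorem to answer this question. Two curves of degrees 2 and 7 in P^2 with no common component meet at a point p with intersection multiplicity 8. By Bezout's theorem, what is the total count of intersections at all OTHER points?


By Bezout's theorem, the total intersection number is d1 * d2.
Total = 2 * 7 = 14
Intersection multiplicity at p = 8
Remaining intersections = 14 - 8 = 6

6


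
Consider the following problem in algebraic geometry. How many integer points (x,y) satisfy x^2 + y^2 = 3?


Systematically check integer values of x where x^2 <= 3.
For each valid x, check if 3 - x^2 is a perfect square.
Total integer solutions found: 0

0


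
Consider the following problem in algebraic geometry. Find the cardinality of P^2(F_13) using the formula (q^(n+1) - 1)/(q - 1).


P^2(F_13) has (q^(n+1) - 1)/(q - 1) points.
= 13^2 + 13^1 + 13^0
= 169 + 13 + 1
= 183

183


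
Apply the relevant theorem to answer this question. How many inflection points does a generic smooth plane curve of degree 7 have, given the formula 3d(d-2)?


For a general smooth plane curve C of degree d, the inflection points are
the intersection of C with its Hessian curve, which has degree 3(d-2).
By Bezout, the total intersection number is d * 3(d-2) = 7 * 15 = 105.
For a general curve every flex is ordinary, so each contributes
multiplicity 1 to C·Hess(C), and the number of distinct inflection
points is 3d(d-2).
Inflection points = 3*7*(7-2) = 3*7*5 = 105

105


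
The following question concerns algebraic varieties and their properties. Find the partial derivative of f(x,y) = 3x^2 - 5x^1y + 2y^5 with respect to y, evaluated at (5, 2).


df/dy = (-5)*x^1 + 5*2*y^4
At (5,2): (-5)*5^1 + 5*2*2^4
= -25 + 160
= 135

135


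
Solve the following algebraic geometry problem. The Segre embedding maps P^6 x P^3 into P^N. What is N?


The Segre embedding maps P^m x P^n into P^N via
all products of coordinates from each factor.
N = (m+1)(n+1) - 1
N = (6+1)(3+1) - 1
N = 7*4 - 1
N = 28 - 1 = 27

27


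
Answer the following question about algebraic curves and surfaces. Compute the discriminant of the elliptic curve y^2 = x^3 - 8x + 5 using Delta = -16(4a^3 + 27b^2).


Compute each component:
4a^3 = 4*(-8)^3 = 4*(-512) = -2048
27b^2 = 27*5^2 = 27*25 = 675
4a^3 + 27b^2 = -2048 + 675 = -1373
Delta = -16*(-1373) = 21968

21968


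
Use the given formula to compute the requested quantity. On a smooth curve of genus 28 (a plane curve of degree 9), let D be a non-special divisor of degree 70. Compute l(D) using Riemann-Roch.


First, compute the genus of a smooth plane curve of degree 9:
g = (d-1)(d-2)/2 = (9-1)(9-2)/2 = 28
For a non-special divisor D (i.e., h^1(D) = 0), Riemann-Roch gives:
l(D) = deg(D) - g + 1
Since deg(D) = 70 >= 2g - 1 = 55, D is non-special.
l(D) = 70 - 28 + 1 = 43

43


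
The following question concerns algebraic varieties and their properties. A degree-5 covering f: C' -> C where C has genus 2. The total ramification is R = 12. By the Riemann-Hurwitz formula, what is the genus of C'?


Riemann-Hurwitz formula: 2g' - 2 = d(2g - 2) + R
Given: d = 5, g = 2, R = 12
2g' - 2 = 5*(2*2 - 2) + 12
2g' - 2 = 5*2 + 12
2g' - 2 = 10 + 12 = 22
2g' = 24
g' = 12

12


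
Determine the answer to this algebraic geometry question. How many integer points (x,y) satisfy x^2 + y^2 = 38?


Systematically check integer values of x where x^2 <= 38.
For each valid x, check if 38 - x^2 is a perfect square.
Total integer solutions found: 0

0


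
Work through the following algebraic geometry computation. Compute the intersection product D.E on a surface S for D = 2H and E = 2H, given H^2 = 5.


Using bilinearity of the intersection pairing on a surface S:
(aH).(bH) = ab * (H.H)
We have H^2 = 5.
D.E = (2H).(2H) = 2*2*5
= 4*5
= 20

20


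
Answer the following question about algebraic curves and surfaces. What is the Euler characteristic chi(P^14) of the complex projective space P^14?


The complex projective space P^14 has one cell in each even real dimension 0, 2, ..., 28.
The cohomology groups are H^{2k}(P^14) = Z for k = 0,...,14, and 0 otherwise.
Euler characteristic = sum of Betti numbers = 1 per even-dimensional cohomology group.
chi(P^14) = 14 + 1 = 15

15


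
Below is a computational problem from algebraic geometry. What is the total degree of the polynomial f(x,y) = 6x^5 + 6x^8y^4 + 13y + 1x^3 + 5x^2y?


Examine each term for its total degree (sum of exponents).
  Term '6x^5' has total degree 5+0 = 5.
  Term '6x^8y^4' has total degree 8+4 = 12.
  Term '13y' has total degree 0+1 = 1.
  Term '1x^3' has total degree 3+0 = 3.
  Term '5x^2y' has total degree 2+1 = 3.
The maximum total degree among all terms is 12.

12


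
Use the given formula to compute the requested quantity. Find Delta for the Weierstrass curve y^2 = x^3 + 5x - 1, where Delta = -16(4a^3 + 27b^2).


Compute each component:
4a^3 = 4*5^3 = 4*125 = 500
27b^2 = 27*(-1)^2 = 27*1 = 27
4a^3 + 27b^2 = 500 + 27 = 527
Delta = -16*527 = -8432

-8432


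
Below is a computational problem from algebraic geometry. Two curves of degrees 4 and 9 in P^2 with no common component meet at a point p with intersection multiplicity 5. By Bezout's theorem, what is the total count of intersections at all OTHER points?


By Bezout's theorem, the total intersection number is d1 * d2.
Total = 4 * 9 = 36
Intersection multiplicity at p = 5
Remaining intersections = 36 - 5 = 31

31


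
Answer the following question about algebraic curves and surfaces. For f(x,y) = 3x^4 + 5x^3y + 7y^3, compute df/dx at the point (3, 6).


df/dx = 4*3*x^3 + 3*5*x^2*y
At (3,6): 4*3*3^3 + 3*5*3^2*6
= 324 + 810
= 1134

1134


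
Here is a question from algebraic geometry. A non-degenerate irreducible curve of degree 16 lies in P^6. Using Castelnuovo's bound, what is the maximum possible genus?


Castelnuovo's bound: write d - 1 = m(r-1) + epsilon with 0 <= epsilon < r-1.
d - 1 = 16 - 1 = 15
r - 1 = 6 - 1 = 5
15 = 3*5 + 0, so m = 3, epsilon = 0
pi(d, r) = m(m-1)(r-1)/2 + m*epsilon
= 3*2*5/2 + 3*0
= 30/2 + 0
= 15 + 0 = 15

15


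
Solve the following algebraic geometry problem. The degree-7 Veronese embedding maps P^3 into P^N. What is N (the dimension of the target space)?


The Veronese embedding v_d: P^n -> P^N maps each point to all
degree-d monomials in n+1 homogeneous coordinates.
N = C(n+d, d) - 1
N = C(3+7, 7) - 1
N = C(10, 7) - 1
C(10, 7) = 120
N = 120 - 1 = 119

119


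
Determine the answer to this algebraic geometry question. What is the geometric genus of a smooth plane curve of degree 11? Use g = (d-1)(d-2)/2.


Using the genus formula for smooth plane curves:
g = (d-1)(d-2)/2
g = (11-1)(11-2)/2
g = 10*9/2
g = 90/2 = 45

45


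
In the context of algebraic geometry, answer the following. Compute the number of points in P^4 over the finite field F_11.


P^4(F_11) has (q^(n+1) - 1)/(q - 1) points.
= 11^4 + 11^3 + 11^2 + 11^1 + 11^0
= 14641 + 1331 + 121 + 11 + 1
= 16105

16105


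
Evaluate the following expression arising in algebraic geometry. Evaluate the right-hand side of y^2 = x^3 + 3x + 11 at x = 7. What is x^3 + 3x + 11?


Compute x^3 + 3x + 11 at x = 7:
x^3 = 7^3 = 343
3*x = 3*7 = 21
Sum: 343 + 21 + 11 = 375

375


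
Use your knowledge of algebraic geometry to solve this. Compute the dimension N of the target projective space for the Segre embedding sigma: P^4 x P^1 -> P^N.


The Segre embedding maps P^m x P^n into P^N via
all products of coordinates from each factor.
N = (m+1)(n+1) - 1
N = (4+1)(1+1) - 1
N = 5*2 - 1
N = 10 - 1 = 9

9


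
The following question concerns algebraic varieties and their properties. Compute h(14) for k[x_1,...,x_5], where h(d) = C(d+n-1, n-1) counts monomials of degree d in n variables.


The Hilbert function for the polynomial ring in 5 variables is:
h(d) = C(d+n-1, n-1)
h(14) = C(14+5-1, 5-1) = C(18, 4)
= 18! / (4! * 14!)
= 3060

3060


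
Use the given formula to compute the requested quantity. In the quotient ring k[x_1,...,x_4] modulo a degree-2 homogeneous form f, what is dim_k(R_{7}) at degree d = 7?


For R = k[x_1,...,x_n]/(f) with f homogeneous of degree e:
The Hilbert series is (1 - t^e)/(1 - t)^n.
So h(d) = C(d+n-1, n-1) - C(d-e+n-1, n-1) for d >= e.
With n=4, e=2, d=7:
C(7+4-1, 4-1) = C(10, 3) = 120
C(7-2+4-1, 4-1) = C(8, 3) = 56
h(7) = 120 - 56 = 64

64


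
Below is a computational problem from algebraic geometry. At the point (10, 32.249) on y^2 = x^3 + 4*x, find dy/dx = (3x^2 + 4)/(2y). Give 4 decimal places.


Using implicit differentiation of y^2 = x^3 + 4*x:
2y * dy/dx = 3x^2 + 4
dy/dx = (3x^2 + 4)/(2y)
Numerator: 3*10^2 + 4 = 304
Denominator: 2*32.249 = 64.498
dy/dx = 304/64.498 = 4.7133

4.7133


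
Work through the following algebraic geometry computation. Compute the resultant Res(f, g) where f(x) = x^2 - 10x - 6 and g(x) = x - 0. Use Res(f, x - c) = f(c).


For Res(f, x - c), we evaluate f at x = c.
f(0) = 0^2 - 10*0 - 6
= 0 + 0 - 6
= 0 - 6 = -6
Res(f, g) = -6

-6


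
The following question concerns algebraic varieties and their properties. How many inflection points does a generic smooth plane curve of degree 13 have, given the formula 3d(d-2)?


For a general smooth plane curve C of degree d, the inflection points are
the intersection of C with its Hessian curve, which has degree 3(d-2).
By Bezout, the total intersection number is d * 3(d-2) = 13 * 33 = 429.
For a general curve every flex is ordinary, so each contributes
multiplicity 1 to C·Hess(C), and the number of distinct inflection
points is 3d(d-2).
Inflection points = 3*13*(13-2) = 3*13*11 = 429

429


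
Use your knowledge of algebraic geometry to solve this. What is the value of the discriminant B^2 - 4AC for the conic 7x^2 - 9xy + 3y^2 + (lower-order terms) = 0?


The discriminant of a conic Ax^2 + Bxy + Cy^2 + ... = 0 is B^2 - 4AC.
B^2 = (-9)^2 = 81
4AC = 4*7*3 = 84
Discriminant = 81 - 84 = -3

-3


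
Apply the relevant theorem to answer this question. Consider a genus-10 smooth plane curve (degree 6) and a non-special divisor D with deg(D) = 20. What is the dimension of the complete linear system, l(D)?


First, compute the genus of a smooth plane curve of degree 6:
g = (d-1)(d-2)/2 = (6-1)(6-2)/2 = 10
For a non-special divisor D (i.e., h^1(D) = 0), Riemann-Roch gives:
l(D) = deg(D) - g + 1
Since deg(D) = 20 >= 2g - 1 = 19, D is non-special.
l(D) = 20 - 10 + 1 = 11

11


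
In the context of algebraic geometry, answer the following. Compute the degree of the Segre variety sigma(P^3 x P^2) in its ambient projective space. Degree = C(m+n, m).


The degree of the Segre variety P^3 x P^2 is C(m+n, m).
= C(5, 3)
= 10

10


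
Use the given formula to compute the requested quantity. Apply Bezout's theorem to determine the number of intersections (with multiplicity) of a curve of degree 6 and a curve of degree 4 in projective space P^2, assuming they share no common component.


Bezout's theorem states the intersection count equals the product of degrees.
Intersection count = 6 * 4 = 24

24


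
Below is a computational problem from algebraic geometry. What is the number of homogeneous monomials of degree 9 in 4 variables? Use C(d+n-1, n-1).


The number of degree-9 monomials in 4 variables is C(d+n-1, n-1).
= C(9+4-1, 4-1) = C(12, 3)
= 220

220


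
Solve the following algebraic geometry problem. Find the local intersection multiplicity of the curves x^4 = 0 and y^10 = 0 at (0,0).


The intersection multiplicity of V(x^a) and V(y^b) at the origin is:
I(O; V(x^4), V(y^10)) = dim_k(k[x,y]/(x^4, y^10))
A basis for k[x,y]/(x^4, y^10) is the set of monomials x^i * y^j
where 0 <= i < 4 and 0 <= j < 10.
The number of such monomials is 4 * 10 = 40

40


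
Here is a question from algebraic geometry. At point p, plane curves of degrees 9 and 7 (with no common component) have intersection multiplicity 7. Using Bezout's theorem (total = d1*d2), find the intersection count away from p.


By Bezout's theorem, the total intersection number is d1 * d2.
Total = 9 * 7 = 63
Intersection multiplicity at p = 7
Remaining intersections = 63 - 7 = 56

56


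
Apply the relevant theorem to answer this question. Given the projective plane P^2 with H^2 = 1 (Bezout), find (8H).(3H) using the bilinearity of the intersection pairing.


Using bilinearity of the intersection pairing on the projective plane P^2:
(aH).(bH) = ab * (H.H)
We have H^2 = 1 (Bezout).
D.E = (8H).(3H) = 8*3*1
= 24*1
= 24

24


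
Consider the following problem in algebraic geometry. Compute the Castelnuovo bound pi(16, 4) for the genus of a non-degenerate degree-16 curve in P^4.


Castelnuovo's bound: write d - 1 = m(r-1) + epsilon with 0 <= epsilon < r-1.
d - 1 = 16 - 1 = 15
r - 1 = 4 - 1 = 3
15 = 5*3 + 0, so m = 5, epsilon = 0
pi(d, r) = m(m-1)(r-1)/2 + m*epsilon
= 5*4*3/2 + 5*0
= 60/2 + 0
= 30 + 0 = 30

30


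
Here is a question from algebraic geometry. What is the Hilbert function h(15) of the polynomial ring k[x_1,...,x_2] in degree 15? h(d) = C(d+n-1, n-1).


The Hilbert function for the polynomial ring in 2 variables is:
h(d) = C(d+n-1, n-1)
h(15) = C(15+2-1, 2-1) = C(16, 1)
= 16! / (1! * 15!)
= 16

16


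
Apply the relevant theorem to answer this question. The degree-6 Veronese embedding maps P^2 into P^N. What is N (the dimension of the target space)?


The Veronese embedding v_d: P^n -> P^N maps each point to all
degree-d monomials in n+1 homogeneous coordinates.
N = C(n+d, d) - 1
N = C(2+6, 6) - 1
N = C(8, 6) - 1
C(8, 6) = 28
N = 28 - 1 = 27

27


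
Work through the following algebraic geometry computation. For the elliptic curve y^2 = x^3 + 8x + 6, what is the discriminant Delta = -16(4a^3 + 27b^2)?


Compute each component:
4a^3 = 4*8^3 = 4*512 = 2048
27b^2 = 27*6^2 = 27*36 = 972
4a^3 + 27b^2 = 2048 + 972 = 3020
Delta = -16*3020 = -48320

-48320


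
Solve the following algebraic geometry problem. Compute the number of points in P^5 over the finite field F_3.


P^5(F_3) has (q^(n+1) - 1)/(q - 1) points.
= 3^5 + 3^4 + 3^3 + 3^2 + 3^1 + 3^0
= 243 + 81 + 27 + 9 + 3 + 1
= 364

364


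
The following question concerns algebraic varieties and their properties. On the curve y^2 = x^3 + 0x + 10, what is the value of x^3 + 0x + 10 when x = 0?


Compute x^3 + 0x + 10 at x = 0:
x^3 = 0^3 = 0
0*x = 0*0 = 0
Sum: 0 + 0 + 10 = 10

10


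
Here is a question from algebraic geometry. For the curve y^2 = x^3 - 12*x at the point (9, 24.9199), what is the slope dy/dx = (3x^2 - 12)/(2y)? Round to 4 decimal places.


Using implicit differentiation of y^2 = x^3 - 12*x:
2y * dy/dx = 3x^2 - 12
dy/dx = (3x^2 - 12)/(2y)
Numerator: 3*9^2 - 12 = 231
Denominator: 2*24.9199 = 49.8398
dy/dx = 231/49.8398 = 4.6349

4.6349


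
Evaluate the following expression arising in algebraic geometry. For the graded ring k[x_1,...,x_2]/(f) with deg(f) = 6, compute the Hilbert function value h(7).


For R = k[x_1,...,x_n]/(f) with f homogeneous of degree e:
The Hilbert series is (1 - t^e)/(1 - t)^n.
So h(d) = C(d+n-1, n-1) - C(d-e+n-1, n-1) for d >= e.
With n=2, e=6, d=7:
C(7+2-1, 2-1) = C(8, 1) = 8
C(7-6+2-1, 2-1) = C(2, 1) = 2
h(7) = 8 - 2 = 6

6


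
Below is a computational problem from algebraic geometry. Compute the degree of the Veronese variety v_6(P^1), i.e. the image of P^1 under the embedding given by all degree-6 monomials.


The Veronese variety v_6(P^1) has degree d^r.
d^r = 6^1 = 6

6


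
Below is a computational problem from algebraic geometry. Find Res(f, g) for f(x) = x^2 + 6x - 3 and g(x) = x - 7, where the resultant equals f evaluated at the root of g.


For Res(f, x - c), we evaluate f at x = c.
f(7) = 7^2 + 6*7 - 3
= 49 + 42 - 3
= 91 - 3 = 88
Res(f, g) = 88

88


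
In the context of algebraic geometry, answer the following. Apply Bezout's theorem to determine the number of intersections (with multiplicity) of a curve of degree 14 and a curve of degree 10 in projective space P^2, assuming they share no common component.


Bezout's theorem states the intersection count equals the product of degrees.
Intersection count = 14 * 10 = 140

140


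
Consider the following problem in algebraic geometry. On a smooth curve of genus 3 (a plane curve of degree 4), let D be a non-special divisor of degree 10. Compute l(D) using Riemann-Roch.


First, compute the genus of a smooth plane curve of degree 4:
g = (d-1)(d-2)/2 = (4-1)(4-2)/2 = 3
For a non-special divisor D (i.e., h^1(D) = 0), Riemann-Roch gives:
l(D) = deg(D) - g + 1
Since deg(D) = 10 >= 2g - 1 = 5, D is non-special.
l(D) = 10 - 3 + 1 = 8

8


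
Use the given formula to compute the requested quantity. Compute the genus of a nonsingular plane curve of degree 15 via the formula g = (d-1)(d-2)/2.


Using the genus formula for smooth plane curves:
g = (d-1)(d-2)/2
g = (15-1)(15-2)/2
g = 14*13/2
g = 182/2 = 91

91


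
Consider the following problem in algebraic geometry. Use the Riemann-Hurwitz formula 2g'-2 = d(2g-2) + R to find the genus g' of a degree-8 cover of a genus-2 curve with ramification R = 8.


Riemann-Hurwitz formula: 2g' - 2 = d(2g - 2) + R
Given: d = 8, g = 2, R = 8
2g' - 2 = 8*(2*2 - 2) + 8
2g' - 2 = 8*2 + 8
2g' - 2 = 16 + 8 = 24
2g' = 26
g' = 13

13


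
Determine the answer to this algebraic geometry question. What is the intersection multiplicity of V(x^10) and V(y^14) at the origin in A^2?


The intersection multiplicity of V(x^a) and V(y^b) at the origin is:
I(O; V(x^10), V(y^14)) = dim_k(k[x,y]/(x^10, y^14))
A basis for k[x,y]/(x^10, y^14) is the set of monomials x^i * y^j
where 0 <= i < 10 and 0 <= j < 14.
The number of such monomials is 10 * 14 = 140

140


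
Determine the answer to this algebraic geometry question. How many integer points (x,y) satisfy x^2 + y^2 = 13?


Systematically check integer values of x where x^2 <= 13.
For each valid x, check if 13 - x^2 is a perfect square.
x=2: 13 - 4 = 9, sqrt = 3 (valid)
x=3: 13 - 9 = 4, sqrt = 2 (valid)
Total integer solutions found: 8

8


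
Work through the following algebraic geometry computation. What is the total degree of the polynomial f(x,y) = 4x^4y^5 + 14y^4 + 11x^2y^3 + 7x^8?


Examine each term for its total degree (sum of exponents).
  Term '4x^4y^5' has total degree 4+5 = 9.
  Term '14y^4' has total degree 0+4 = 4.
  Term '11x^2y^3' has total degree 2+3 = 5.
  Term '7x^8' has total degree 8+0 = 8.
The maximum total degree among all terms is 9.

9


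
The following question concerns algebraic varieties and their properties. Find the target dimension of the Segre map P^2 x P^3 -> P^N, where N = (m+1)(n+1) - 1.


The Segre embedding maps P^m x P^n into P^N via
all products of coordinates from each factor.
N = (m+1)(n+1) - 1
N = (2+1)(3+1) - 1
N = 3*4 - 1
N = 12 - 1 = 11

11


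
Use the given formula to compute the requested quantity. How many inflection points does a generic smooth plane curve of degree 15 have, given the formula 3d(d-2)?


For a general smooth plane curve C of degree d, the inflection points are
the intersection of C with its Hessian curve, which has degree 3(d-2).
By Bezout, the total intersection number is d * 3(d-2) = 15 * 39 = 585.
For a general curve every flex is ordinary, so each contributes
multiplicity 1 to C·Hess(C), and the number of distinct inflection
points is 3d(d-2).
Inflection points = 3*15*(15-2) = 3*15*13 = 585

585


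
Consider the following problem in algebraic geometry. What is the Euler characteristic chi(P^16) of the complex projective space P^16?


The complex projective space P^16 has one cell in each even real dimension 0, 2, ..., 32.
The cohomology groups are H^{2k}(P^16) = Z for k = 0,...,16, and 0 otherwise.
Euler characteristic = sum of Betti numbers = 1 per even-dimensional cohomology group.
chi(P^16) = 16 + 1 = 17

17


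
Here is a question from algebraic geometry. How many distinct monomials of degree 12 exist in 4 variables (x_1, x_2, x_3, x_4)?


The number of degree-12 monomials in 4 variables is C(d+n-1, n-1).
= C(12+4-1, 4-1) = C(15, 3)
= 455

455


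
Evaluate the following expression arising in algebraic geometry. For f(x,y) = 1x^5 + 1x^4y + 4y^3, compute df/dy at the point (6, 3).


df/dy = 1*x^4 + 3*4*y^2
At (6,3): 1*6^4 + 3*4*3^2
= 1296 + 108
= 1404

1404


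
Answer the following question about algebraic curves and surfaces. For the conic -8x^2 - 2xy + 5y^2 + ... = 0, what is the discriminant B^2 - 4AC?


The discriminant of a conic Ax^2 + Bxy + Cy^2 + ... = 0 is B^2 - 4AC.
B^2 = (-2)^2 = 4
4AC = 4*(-8)*5 = -160
Discriminant = 4 + 160 = 164

164


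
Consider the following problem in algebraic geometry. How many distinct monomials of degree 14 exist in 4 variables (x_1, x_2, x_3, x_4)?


The number of degree-14 monomials in 4 variables is C(d+n-1, n-1).
= C(14+4-1, 4-1) = C(17, 3)
= 680

680


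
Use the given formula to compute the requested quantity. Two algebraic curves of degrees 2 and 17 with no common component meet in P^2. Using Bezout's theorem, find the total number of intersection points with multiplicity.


Bezout's theorem states the intersection count equals the product of degrees.
Intersection count = 2 * 17 = 34

34


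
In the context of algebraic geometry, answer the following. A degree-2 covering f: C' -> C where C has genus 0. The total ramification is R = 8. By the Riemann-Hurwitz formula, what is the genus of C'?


Riemann-Hurwitz formula: 2g' - 2 = d(2g - 2) + R
Given: d = 2, g = 0, R = 8
2g' - 2 = 2*(2*0 - 2) + 8
2g' - 2 = 2*(-2) + 8
2g' - 2 = -4 + 8 = 4
2g' = 6
g' = 3

3


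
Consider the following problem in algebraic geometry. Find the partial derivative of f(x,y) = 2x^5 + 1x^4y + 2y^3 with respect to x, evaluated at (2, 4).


df/dx = 5*2*x^4 + 4*1*x^3*y
At (2,4): 5*2*2^4 + 4*1*2^3*4
= 160 + 128
= 288

288


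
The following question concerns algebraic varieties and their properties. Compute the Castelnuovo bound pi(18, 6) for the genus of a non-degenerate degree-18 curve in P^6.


Castelnuovo's bound: write d - 1 = m(r-1) + epsilon with 0 <= epsilon < r-1.
d - 1 = 18 - 1 = 17
r - 1 = 6 - 1 = 5
17 = 3*5 + 2, so m = 3, epsilon = 2
pi(d, r) = m(m-1)(r-1)/2 + m*epsilon
= 3*2*5/2 + 3*2
= 30/2 + 6
= 15 + 6 = 21

21


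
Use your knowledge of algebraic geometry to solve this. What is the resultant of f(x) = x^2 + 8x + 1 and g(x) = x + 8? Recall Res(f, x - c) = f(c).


For Res(f, x - c), we evaluate f at x = c.
f(-8) = (-8)^2 + 8*(-8) + 1
= 64 - 64 + 1
= 0 + 1 = 1
Res(f, g) = 1

1


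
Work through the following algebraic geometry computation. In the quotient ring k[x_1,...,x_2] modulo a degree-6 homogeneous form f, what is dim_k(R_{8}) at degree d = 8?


For R = k[x_1,...,x_n]/(f) with f homogeneous of degree e:
The Hilbert series is (1 - t^e)/(1 - t)^n.
So h(d) = C(d+n-1, n-1) - C(d-e+n-1, n-1) for d >= e.
With n=2, e=6, d=8:
C(8+2-1, 2-1) = C(9, 1) = 9
C(8-6+2-1, 2-1) = C(3, 1) = 3
h(8) = 9 - 3 = 6

6


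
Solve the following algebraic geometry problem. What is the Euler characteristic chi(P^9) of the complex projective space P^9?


The complex projective space P^9 has one cell in each even real dimension 0, 2, ..., 18.
The cohomology groups are H^{2k}(P^9) = Z for k = 0,...,9, and 0 otherwise.
Euler characteristic = sum of Betti numbers = 1 per even-dimensional cohomology group.
chi(P^9) = 9 + 1 = 10

10


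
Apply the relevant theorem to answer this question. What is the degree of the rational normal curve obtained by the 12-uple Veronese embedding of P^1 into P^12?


The rational normal curve in P^12 is the image of P^1 under the 12-uple Veronese.
A general hyperplane in P^12 pulls back to a degree-12 form on P^1, which has 12 zeros,
so the curve meets a general hyperplane in 12 points. Degree = 12.

12


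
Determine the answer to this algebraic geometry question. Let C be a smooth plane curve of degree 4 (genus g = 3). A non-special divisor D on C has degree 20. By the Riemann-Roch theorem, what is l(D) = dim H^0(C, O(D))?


First, compute the genus of a smooth plane curve of degree 4:
g = (d-1)(d-2)/2 = (4-1)(4-2)/2 = 3
For a non-special divisor D (i.e., h^1(D) = 0), Riemann-Roch gives:
l(D) = deg(D) - g + 1
Since deg(D) = 20 >= 2g - 1 = 5, D is non-special.
l(D) = 20 - 3 + 1 = 18

18


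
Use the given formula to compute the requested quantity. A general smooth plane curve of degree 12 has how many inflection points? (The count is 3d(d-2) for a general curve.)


For a general smooth plane curve C of degree d, the inflection points are
the intersection of C with its Hessian curve, which has degree 3(d-2).
By Bezout, the total intersection number is d * 3(d-2) = 12 * 30 = 360.
For a general curve every flex is ordinary, so each contributes
multiplicity 1 to C·Hess(C), and the number of distinct inflection
points is 3d(d-2).
Inflection points = 3*12*(12-2) = 3*12*10 = 360

360


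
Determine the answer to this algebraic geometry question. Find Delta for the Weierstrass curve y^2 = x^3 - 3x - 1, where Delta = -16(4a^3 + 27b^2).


Compute each component:
4a^3 = 4*(-3)^3 = 4*(-27) = -108
27b^2 = 27*(-1)^2 = 27*1 = 27
4a^3 + 27b^2 = -108 + 27 = -81
Delta = -16*(-81) = 1296

1296


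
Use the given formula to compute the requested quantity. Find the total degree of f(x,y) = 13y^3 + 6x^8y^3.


Examine each term for its total degree (sum of exponents).
  Term '13y^3' has total degree 0+3 = 3.
  Term '6x^8y^3' has total degree 8+3 = 11.
The maximum total degree among all terms is 11.

11


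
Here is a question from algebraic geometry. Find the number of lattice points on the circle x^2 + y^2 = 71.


Systematically check integer values of x where x^2 <= 71.
For each valid x, check if 71 - x^2 is a perfect square.
Total integer solutions found: 0

0


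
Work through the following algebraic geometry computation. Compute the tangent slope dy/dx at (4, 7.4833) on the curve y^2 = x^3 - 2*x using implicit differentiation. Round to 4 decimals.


Using implicit differentiation of y^2 = x^3 - 2*x:
2y * dy/dx = 3x^2 - 2
dy/dx = (3x^2 - 2)/(2y)
Numerator: 3*4^2 - 2 = 46
Denominator: 2*7.4833 = 14.9666
dy/dx = 46/14.9666 = 3.0735

3.0735


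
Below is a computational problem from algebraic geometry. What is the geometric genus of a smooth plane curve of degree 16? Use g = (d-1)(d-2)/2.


Using the genus formula for smooth plane curves:
g = (d-1)(d-2)/2
g = (16-1)(16-2)/2
g = 15*14/2
g = 210/2 = 105

105


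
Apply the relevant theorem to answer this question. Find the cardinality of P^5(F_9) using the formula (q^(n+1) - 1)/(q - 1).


P^5(F_9) has (q^(n+1) - 1)/(q - 1) points.
= 9^5 + 9^4 + 9^3 + 9^2 + 9^1 + 9^0
= 59049 + 6561 + 729 + 81 + 9 + 1
= 66430

66430


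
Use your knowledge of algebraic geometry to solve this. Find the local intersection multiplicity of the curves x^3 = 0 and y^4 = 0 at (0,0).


The intersection multiplicity of V(x^a) and V(y^b) at the origin is:
I(O; V(x^3), V(y^4)) = dim_k(k[x,y]/(x^3, y^4))
A basis for k[x,y]/(x^3, y^4) is the set of monomials x^i * y^j
where 0 <= i < 3 and 0 <= j < 4.
The number of such monomials is 3 * 4 = 12

12


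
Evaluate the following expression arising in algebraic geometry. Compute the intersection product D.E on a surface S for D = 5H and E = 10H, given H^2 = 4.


Using bilinearity of the intersection pairing on a surface S:
(aH).(bH) = ab * (H.H)
We have H^2 = 4.
D.E = (5H).(10H) = 5*10*4
= 50*4
= 200

200


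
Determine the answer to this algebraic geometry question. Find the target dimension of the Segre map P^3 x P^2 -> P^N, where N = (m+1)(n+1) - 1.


The Segre embedding maps P^m x P^n into P^N via
all products of coordinates from each factor.
N = (m+1)(n+1) - 1
N = (3+1)(2+1) - 1
N = 4*3 - 1
N = 12 - 1 = 11

11


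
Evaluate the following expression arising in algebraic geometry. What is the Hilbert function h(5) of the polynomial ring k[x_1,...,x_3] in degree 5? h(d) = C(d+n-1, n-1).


The Hilbert function for the polynomial ring in 3 variables is:
h(d) = C(d+n-1, n-1)
h(5) = C(5+3-1, 3-1) = C(7, 2)
= 7! / (2! * 5!)
= 21

21


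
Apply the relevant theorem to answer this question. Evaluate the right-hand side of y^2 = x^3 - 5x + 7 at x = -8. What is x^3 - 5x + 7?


Compute x^3 - 5x + 7 at x = -8:
x^3 = (-8)^3 = -512
(-5)*x = (-5)*(-8) = 40
Sum: -512 + 40 + 7 = -465

-465


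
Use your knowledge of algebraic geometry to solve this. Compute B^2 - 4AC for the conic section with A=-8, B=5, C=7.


The discriminant of a conic Ax^2 + Bxy + Cy^2 + ... = 0 is B^2 - 4AC.
B^2 = 5^2 = 25
4AC = 4*(-8)*7 = -224
Discriminant = 25 + 224 = 249

249


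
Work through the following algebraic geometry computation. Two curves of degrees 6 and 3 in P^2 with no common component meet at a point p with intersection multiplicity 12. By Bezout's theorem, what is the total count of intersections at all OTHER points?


By Bezout's theorem, the total intersection number is d1 * d2.
Total = 6 * 3 = 18
Intersection multiplicity at p = 12
Remaining intersections = 18 - 12 = 6

6


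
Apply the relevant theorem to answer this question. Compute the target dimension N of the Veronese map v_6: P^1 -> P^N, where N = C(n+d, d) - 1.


The Veronese embedding v_d: P^n -> P^N maps each point to all
degree-d monomials in n+1 homogeneous coordinates.
N = C(n+d, d) - 1
N = C(1+6, 6) - 1
N = C(7, 6) - 1
C(7, 6) = 7
N = 7 - 1 = 6

6


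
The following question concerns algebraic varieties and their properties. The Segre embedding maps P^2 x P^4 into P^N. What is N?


The Segre embedding maps P^m x P^n into P^N via
all products of coordinates from each factor.
N = (m+1)(n+1) - 1
N = (2+1)(4+1) - 1
N = 3*5 - 1
N = 15 - 1 = 14

14


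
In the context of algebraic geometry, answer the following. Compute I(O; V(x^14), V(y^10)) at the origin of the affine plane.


The intersection multiplicity of V(x^a) and V(y^b) at the origin is:
I(O; V(x^14), V(y^10)) = dim_k(k[x,y]/(x^14, y^10))
A basis for k[x,y]/(x^14, y^10) is the set of monomials x^i * y^j
where 0 <= i < 14 and 0 <= j < 10.
The number of such monomials is 14 * 10 = 140

140


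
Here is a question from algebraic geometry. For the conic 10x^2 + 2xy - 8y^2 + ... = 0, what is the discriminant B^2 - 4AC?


The discriminant of a conic Ax^2 + Bxy + Cy^2 + ... = 0 is B^2 - 4AC.
B^2 = 2^2 = 4
4AC = 4*10*(-8) = -320
Discriminant = 4 + 320 = 324

324


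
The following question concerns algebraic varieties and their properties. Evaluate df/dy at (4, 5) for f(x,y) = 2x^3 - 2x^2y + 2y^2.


df/dy = (-2)*x^2 + 2*2*y^1
At (4,5): (-2)*4^2 + 2*2*5^1
= -32 + 20
= -12

-12


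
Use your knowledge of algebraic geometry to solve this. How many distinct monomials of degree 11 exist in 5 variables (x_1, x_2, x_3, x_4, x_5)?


The number of degree-11 monomials in 5 variables is C(d+n-1, n-1).
= C(11+5-1, 5-1) = C(15, 4)
= 1365

1365


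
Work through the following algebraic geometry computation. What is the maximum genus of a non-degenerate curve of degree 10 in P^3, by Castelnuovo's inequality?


Castelnuovo's bound: write d - 1 = m(r-1) + epsilon with 0 <= epsilon < r-1.
d - 1 = 10 - 1 = 9
r - 1 = 3 - 1 = 2
9 = 4*2 + 1, so m = 4, epsilon = 1
pi(d, r) = m(m-1)(r-1)/2 + m*epsilon
= 4*3*2/2 + 4*1
= 24/2 + 4
= 12 + 4 = 16

16


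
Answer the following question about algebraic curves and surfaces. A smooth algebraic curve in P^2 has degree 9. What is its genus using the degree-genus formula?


Using the genus formula for smooth plane curves:
g = (d-1)(d-2)/2
g = (9-1)(9-2)/2
g = 8*7/2
g = 56/2 = 28

28


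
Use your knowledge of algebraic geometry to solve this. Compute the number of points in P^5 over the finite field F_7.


P^5(F_7) has (q^(n+1) - 1)/(q - 1) points.
= 7^5 + 7^4 + 7^3 + 7^2 + 7^1 + 7^0
= 16807 + 2401 + 343 + 49 + 7 + 1
= 19608

19608


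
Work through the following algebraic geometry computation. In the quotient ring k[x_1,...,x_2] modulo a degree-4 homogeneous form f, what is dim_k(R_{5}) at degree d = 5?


For R = k[x_1,...,x_n]/(f) with f homogeneous of degree e:
The Hilbert series is (1 - t^e)/(1 - t)^n.
So h(d) = C(d+n-1, n-1) - C(d-e+n-1, n-1) for d >= e.
With n=2, e=4, d=5:
C(5+2-1, 2-1) = C(6, 1) = 6
C(5-4+2-1, 2-1) = C(2, 1) = 2
h(5) = 6 - 2 = 4

4


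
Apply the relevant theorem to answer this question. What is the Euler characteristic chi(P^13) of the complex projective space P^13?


The complex projective space P^13 has one cell in each even real dimension 0, 2, ..., 26.
The cohomology groups are H^{2k}(P^13) = Z for k = 0,...,13, and 0 otherwise.
Euler characteristic = sum of Betti numbers = 1 per even-dimensional cohomology group.
chi(P^13) = 13 + 1 = 14

14


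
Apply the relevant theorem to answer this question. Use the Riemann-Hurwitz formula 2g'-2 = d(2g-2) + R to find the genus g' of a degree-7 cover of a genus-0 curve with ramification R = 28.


Riemann-Hurwitz formula: 2g' - 2 = d(2g - 2) + R
Given: d = 7, g = 0, R = 28
2g' - 2 = 7*(2*0 - 2) + 28
2g' - 2 = 7*(-2) + 28
2g' - 2 = -14 + 28 = 14
2g' = 16
g' = 8

8


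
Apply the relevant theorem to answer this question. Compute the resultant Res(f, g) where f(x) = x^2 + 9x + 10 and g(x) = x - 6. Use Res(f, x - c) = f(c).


For Res(f, x - c), we evaluate f at x = c.
f(6) = 6^2 + 9*6 + 10
= 36 + 54 + 10
= 90 + 10 = 100
Res(f, g) = 100

100
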